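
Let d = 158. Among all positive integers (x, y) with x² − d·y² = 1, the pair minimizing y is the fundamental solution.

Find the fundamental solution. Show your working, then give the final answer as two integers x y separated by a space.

√158 = [12; 1,1,3,12,3,1,1,24, …], period ℓ=8 (even) → k=7
i=0: a=12 ⇒ p=12, q=1
…
i=4: a=12 ⇒ p=1081, q=86
i=5: a=3 ⇒ p=3331, q=265
i=6: a=1 ⇒ p=4412, q=351
i=7: a=1 ⇒ p=7743, q=616
→ (7743, 616).  Check: 7743²=59954049, 158·616²=59954048, difference 1.

7743 616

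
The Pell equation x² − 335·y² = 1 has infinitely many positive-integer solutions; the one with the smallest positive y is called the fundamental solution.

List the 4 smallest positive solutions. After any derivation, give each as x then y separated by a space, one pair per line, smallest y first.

d=335: √d = [18; 3,3,3,36] (ℓ=4, even), read p_3/q_3
k=0  a_k=18  p_k/q_k = 18/1
k=1  a_k=3  p_k/q_k = 55/3
k=2  a_k=3  p_k/q_k = 183/10
k=3  a_k=3  p_k/q_k = 604/33
(x₁, y₁) = (604, 33);  604² − 335·33² = 1 ✓
k=2:  x_2 = 604·604+335·33·33 = 729631,  y_2 = 604·33+33·604 = 39864
k=3:  x_3 = 604·729631+335·33·39864 = 881393644,  y_3 = 604·39864+33·729631 = 48155679
k=4:  x_4 = 604·881393644+335·33·48155679 = 1064722792321,  y_4 = 604·48155679+33·881393644 = 58172020368

604 33
729631 39864
881393644 48155679
1064722792321 58172020368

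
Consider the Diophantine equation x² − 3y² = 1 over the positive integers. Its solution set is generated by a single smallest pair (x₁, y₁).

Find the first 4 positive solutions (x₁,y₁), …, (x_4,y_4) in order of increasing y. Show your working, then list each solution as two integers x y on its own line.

2 1
7 4
26 15
97 56

d=3: √d = [1; 1,2] (ℓ=2, even), read p_1/q_1
k=0  a_k=1  p_k/q_k = 1/1
k=1  a_k=1  p_k/q_k = 2/1
(x₁, y₁) = (2, 1);  2² − 3·1² = 1 ✓
k=2:  x_2 = 2·2+3·1·1 = 7,  y_2 = 2·1+1·2 = 4
k=3:  x_3 = 2·7+3·1·4 = 26,  y_3 = 2·4+1·7 = 15
k=4:  x_4 = 2·26+3·1·15 = 97,  y_4 = 2·15+1·26 = 56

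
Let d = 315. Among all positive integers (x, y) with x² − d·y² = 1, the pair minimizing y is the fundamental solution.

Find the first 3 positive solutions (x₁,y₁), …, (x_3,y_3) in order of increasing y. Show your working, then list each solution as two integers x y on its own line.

√315 = [17; 1,2,1,34, …], period ℓ=4 (even) → k=3
k=0  a_k=17  p_k/q_k = 17/1
…
k=2  a_k=2  p_k/q_k = 53/3
k=3  a_k=1  p_k/q_k = 71/4
(x₁, y₁) = (71, 4);  71² − 315·4² = 1 ✓
(x_2, y_2) = (71·71 + 315·4·4, 71·4 + 4·71) = (10081, 568)
(x_3, y_3) = (71·10081 + 315·4·568, 71·568 + 4·10081) = (1431431, 80652)

71 4
10081 568
1431431 80652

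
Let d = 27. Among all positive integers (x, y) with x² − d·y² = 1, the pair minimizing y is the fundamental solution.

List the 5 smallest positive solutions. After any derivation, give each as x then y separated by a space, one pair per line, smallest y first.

26 5
1351 260
70226 13515
3650401 702520
189750626 36517525

√27 = [5; 5,10, …], period ℓ=2 (even) → k=1
i=0: a=5 ⇒ p=5, q=1
i=1: a=5 ⇒ p=26, q=5
→ (26, 5).  Check: 26²=676, 27·5²=675, difference 1.
(26+5√27)^2 = 1351 + 260√27
(26+5√27)^3 = 70226 + 13515√27
(26+5√27)^4 = 3650401 + 702520√27
(26+5√27)^5 = 189750626 + 36517525√27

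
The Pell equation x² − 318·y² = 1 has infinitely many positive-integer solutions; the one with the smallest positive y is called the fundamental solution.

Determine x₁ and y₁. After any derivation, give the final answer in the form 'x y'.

√318 → a₀=17, period (1,4,1,34); ℓ=4 even so k=3
a_0=17:  p_0=17·1+0=17,  q_0=17·0+1=1
a_1=1:  p_1=1·17+1=18,  q_1=1·1+0=1
a_2=4:  p_2=4·18+17=89,  q_2=4·1+1=5
a_3=1:  p_3=1·89+18=107,  q_3=1·5+1=6
fundamental: x₁=107, y₁=6  (since 11449 − 318·36 = 1)

107 6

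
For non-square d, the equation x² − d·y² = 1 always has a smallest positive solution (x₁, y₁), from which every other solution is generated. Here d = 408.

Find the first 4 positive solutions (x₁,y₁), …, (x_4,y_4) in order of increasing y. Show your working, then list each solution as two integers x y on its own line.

101 5
20401 1010
4120901 204015
832401601 41210020

d=408: √d = [20; 5,40] (ℓ=2, even), read p_1/q_1
i=0: a=20 ⇒ p=20, q=1
i=1: a=5 ⇒ p=101, q=5
→ (101, 5).  Check: 101²=10201, 408·5²=10200, difference 1.
(x_2, y_2) = (101·101 + 408·5·5, 101·5 + 5·101) = (20401, 1010)
(x_3, y_3) = (101·20401 + 408·5·1010, 101·1010 + 5·20401) = (4120901, 204015)
(x_4, y_4) = (101·4120901 + 408·5·204015, 101·204015 + 5·4120901) = (832401601, 41210020)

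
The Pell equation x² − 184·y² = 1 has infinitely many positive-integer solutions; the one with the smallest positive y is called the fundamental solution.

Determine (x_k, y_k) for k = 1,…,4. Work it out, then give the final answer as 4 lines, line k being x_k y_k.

√184 = [13; 1,1,3,2,1,2,1,2,3,1,1,26, …], period ℓ=12 (even) → k=11
i=0: a=13 ⇒ p=13, q=1
i=1: a=1 ⇒ p=14, q=1
i=2: a=1 ⇒ p=27, q=2
i=3: a=3 ⇒ p=95, q=7
i=4: a=2 ⇒ p=217, q=16
i=5: a=1 ⇒ p=312, q=23
i=6: a=2 ⇒ p=841, q=62
i=7: a=1 ⇒ p=1153, q=85
…
i=10: a=1 ⇒ p=13741, q=1013
i=11: a=1 ⇒ p=24335, q=1794
fundamental: x₁=24335, y₁=1794  (since 592192225 − 184·3218436 = 1)
n=2: (24335,1794)∘(24335,1794) = (24335·24335+184·1794·1794, 24335·1794+1794·24335) = (1184384449,87313980)
n=3: (1184384449,87313980)∘(24335,1794) = (24335·1184384449+184·1794·87313980, 24335·87313980+1794·1184384449) = (57643991108495,4249571404806)
n=4: (57643991108495,4249571404806)∘(24335,1794) = (24335·57643991108495+184·1794·4249571404806, 24335·4249571404806+1794·57643991108495) = (2805533046066067201,206826640184594040)

24335 1794
1184384449 87313980
57643991108495 4249571404806
2805533046066067201 206826640184594040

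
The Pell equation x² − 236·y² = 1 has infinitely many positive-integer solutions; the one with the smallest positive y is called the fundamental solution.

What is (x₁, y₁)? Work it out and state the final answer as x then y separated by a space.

561799 36570

d=236: √d = [15; 2,1,3,5,1,6,1,5,3,1,2,30] (ℓ=12, even), read p_11/q_11
k=0  a_k=15  p_k/q_k = 15/1
k=1  a_k=2  p_k/q_k = 31/2
k=2  a_k=1  p_k/q_k = 46/3
k=3  a_k=3  p_k/q_k = 169/11
k=4  a_k=5  p_k/q_k = 891/58
k=5  a_k=1  p_k/q_k = 1060/69
…
k=7  a_k=1  p_k/q_k = 8311/541
k=8  a_k=5  p_k/q_k = 48806/3177
k=9  a_k=3  p_k/q_k = 154729/10072
k=10  a_k=1  p_k/q_k = 203535/13249
k=11  a_k=2  p_k/q_k = 561799/36570
fundamental: x₁=561799, y₁=36570  (since 315618116401 − 236·1337364900 = 1)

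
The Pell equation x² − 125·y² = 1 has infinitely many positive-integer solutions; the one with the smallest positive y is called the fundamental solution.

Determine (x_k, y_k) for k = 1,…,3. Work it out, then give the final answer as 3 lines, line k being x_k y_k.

√125 → a₀=11, period (5,1,1,5,22); ℓ=5 odd so k=9
i=0: a=11 ⇒ p=11, q=1
i=1: a=5 ⇒ p=56, q=5
…
i=3: a=1 ⇒ p=123, q=11
…
i=8: a=1 ⇒ p=167761, q=15005
i=9: a=5 ⇒ p=930249, q=83204
→ (930249, 83204).  Check: 930249²=865363202001, 125·83204²=865363202000, difference 1.
(930249+83204√125)^2 = 1730726404001 + 154800875592√125
(930249+83204√125)^3 = 3220013013190122249 + 288006719437081612√125

930249 83204
1730726404001 154800875592
3220013013190122249 288006719437081612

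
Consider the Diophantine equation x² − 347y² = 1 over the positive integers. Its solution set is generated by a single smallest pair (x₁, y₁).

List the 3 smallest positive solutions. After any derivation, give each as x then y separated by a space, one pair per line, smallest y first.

641602 34443
823306252807 44197395372
1056469876826312026 56714274530897445

√347 → a₀=18, period (1,1,1,2,4,…,1,1,36); ℓ=14 even so k=13
k=0  a_k=18  p_k/q_k = 18/1
…
k=10  a_k=2  p_k/q_k = 164168/8813
k=11  a_k=1  p_k/q_k = 238717/12815
k=12  a_k=1  p_k/q_k = 402885/21628
k=13  a_k=1  p_k/q_k = 641602/34443
→ (641602, 34443).  Check: 641602²=411653126404, 347·34443²=411653126403, difference 1.
(x_2, y_2) = (641602·641602 + 347·34443·34443, 641602·34443 + 34443·641602) = (823306252807, 44197395372)
(x_3, y_3) = (641602·823306252807 + 347·34443·44197395372, 641602·44197395372 + 34443·823306252807) = (1056469876826312026, 56714274530897445)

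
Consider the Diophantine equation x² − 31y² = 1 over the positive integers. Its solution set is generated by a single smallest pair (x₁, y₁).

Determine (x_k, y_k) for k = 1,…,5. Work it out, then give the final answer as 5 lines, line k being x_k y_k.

√31 → a₀=5, period (1,1,3,5,3,1,1,10); ℓ=8 even so k=7
i=0: a=5 ⇒ p=5, q=1
…
i=2: a=1 ⇒ p=11, q=2
i=3: a=3 ⇒ p=39, q=7
…
i=6: a=1 ⇒ p=863, q=155
i=7: a=1 ⇒ p=1520, q=273
(x₁, y₁) = (1520, 273);  1520² − 31·273² = 1 ✓
(1520+273√31)^2 = 4620799 + 829920√31
(1520+273√31)^3 = 14047227440 + 2522956527√31
(1520+273√31)^4 = 42703566796801 + 7669787012160√31
(1520+273√31)^5 = 129818829015047600 + 23316149994009873√31

1520 273
4620799 829920
14047227440 2522956527
42703566796801 7669787012160
129818829015047600 23316149994009873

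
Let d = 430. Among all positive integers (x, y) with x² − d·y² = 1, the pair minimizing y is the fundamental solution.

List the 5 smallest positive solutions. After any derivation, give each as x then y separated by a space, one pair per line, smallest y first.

2862251 138030
16384961574001 790153011060
93795745300289010251 4523232492118854090
536933931562978654798296001 25893253447598574322902120
3073679365100040639604854765306251 148225981147280410676109712890150

[20; 1,2,1,3,1,…,2,1,40] for √430; ℓ=14 ⇒ convergent index 13
i=0: a=20 ⇒ p=20, q=1
i=1: a=1 ⇒ p=21, q=1
i=2: a=2 ⇒ p=62, q=3
i=3: a=1 ⇒ p=83, q=4
i=4: a=3 ⇒ p=311, q=15
i=5: a=1 ⇒ p=394, q=19
…
i=7: a=8 ⇒ p=21794, q=1051
i=8: a=6 ⇒ p=133439, q=6435
…
i=10: a=3 ⇒ p=599138, q=28893
i=11: a=1 ⇒ p=754371, q=36379
i=12: a=2 ⇒ p=2107880, q=101651
i=13: a=1 ⇒ p=2862251, q=138030
→ (2862251, 138030).  Check: 2862251²=8192480787001, 430·138030²=8192480787000, difference 1.
(2862251+138030√430)^2 = 16384961574001 + 790153011060√430
(2862251+138030√430)^3 = 93795745300289010251 + 4523232492118854090√430
(2862251+138030√430)^4 = 536933931562978654798296001 + 25893253447598574322902120√430
(2862251+138030√430)^5 = 3073679365100040639604854765306251 + 148225981147280410676109712890150√430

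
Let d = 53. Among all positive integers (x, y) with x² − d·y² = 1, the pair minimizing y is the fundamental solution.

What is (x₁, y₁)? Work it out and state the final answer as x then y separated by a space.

66249 9100

√53 → a₀=7, period (3,1,1,3,14); ℓ=5 odd so k=9
i=0: a=7 ⇒ p=7, q=1
…
i=2: a=1 ⇒ p=29, q=4
…
i=5: a=14 ⇒ p=2599, q=357
i=6: a=3 ⇒ p=7979, q=1096
i=7: a=1 ⇒ p=10578, q=1453
i=8: a=1 ⇒ p=18557, q=2549
i=9: a=3 ⇒ p=66249, q=9100
→ (66249, 9100).  Check: 66249²=4388930001, 53·9100²=4388930000, difference 1.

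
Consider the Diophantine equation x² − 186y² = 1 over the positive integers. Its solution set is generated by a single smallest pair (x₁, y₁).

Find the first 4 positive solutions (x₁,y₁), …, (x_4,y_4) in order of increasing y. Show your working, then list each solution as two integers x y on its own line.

7501 550
112530001 8251100
1688175067501 123783001650
25326002250120001 1856992582502200

√186 = [13; 1,1,1,3,4,3,1,1,1,26, …], period ℓ=10 (even) → k=9
k=0  a_k=13  p_k/q_k = 13/1
…
k=7  a_k=1  p_k/q_k = 2714/199
k=8  a_k=1  p_k/q_k = 4787/351
k=9  a_k=1  p_k/q_k = 7501/550
(x₁, y₁) = (7501, 550);  7501² − 186·550² = 1 ✓
(x_2, y_2) = (7501·7501 + 186·550·550, 7501·550 + 550·7501) = (112530001, 8251100)
(x_3, y_3) = (7501·112530001 + 186·550·8251100, 7501·8251100 + 550·112530001) = (1688175067501, 123783001650)
(x_4, y_4) = (7501·1688175067501 + 186·550·123783001650, 7501·123783001650 + 550·1688175067501) = (25326002250120001, 1856992582502200)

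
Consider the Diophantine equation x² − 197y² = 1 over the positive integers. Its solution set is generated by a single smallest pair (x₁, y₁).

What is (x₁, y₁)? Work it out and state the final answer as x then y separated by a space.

[14; 28] for √197; ℓ=1 ⇒ convergent index 1
k=0  a_k=14  p_k/q_k = 14/1
k=1  a_k=28  p_k/q_k = 393/28
fundamental: x₁=393, y₁=28  (since 154449 − 197·784 = 1)

393 28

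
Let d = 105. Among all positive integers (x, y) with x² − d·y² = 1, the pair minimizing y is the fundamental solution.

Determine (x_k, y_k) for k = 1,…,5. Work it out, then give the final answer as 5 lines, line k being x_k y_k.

41 4
3361 328
275561 26892
22592641 2204816
1852321001 180768020

√105 = [10; 4,20, …], period ℓ=2 (even) → k=1
a_0=10:  p_0=10·1+0=10,  q_0=10·0+1=1
a_1=4:  p_1=4·10+1=41,  q_1=4·1+0=4
fundamental: x₁=41, y₁=4  (since 1681 − 105·16 = 1)
k=2:  x_2 = 41·41+105·4·4 = 3361,  y_2 = 41·4+4·41 = 328
k=3:  x_3 = 41·3361+105·4·328 = 275561,  y_3 = 41·328+4·3361 = 26892
k=4:  x_4 = 41·275561+105·4·26892 = 22592641,  y_4 = 41·26892+4·275561 = 2204816
k=5:  x_5 = 41·22592641+105·4·2204816 = 1852321001,  y_5 = 41·2204816+4·22592641 = 180768020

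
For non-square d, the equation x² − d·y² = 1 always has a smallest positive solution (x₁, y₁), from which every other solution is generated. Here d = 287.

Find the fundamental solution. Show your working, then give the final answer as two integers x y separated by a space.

288 17

[16; 1,15,1,32] for √287; ℓ=4 ⇒ convergent index 3
a_0=16:  p_0=16·1+0=16,  q_0=16·0+1=1
…
a_2=15:  p_2=15·17+16=271,  q_2=15·1+1=16
a_3=1:  p_3=1·271+17=288,  q_3=1·16+1=17
fundamental: x₁=288, y₁=17  (since 82944 − 287·289 = 1)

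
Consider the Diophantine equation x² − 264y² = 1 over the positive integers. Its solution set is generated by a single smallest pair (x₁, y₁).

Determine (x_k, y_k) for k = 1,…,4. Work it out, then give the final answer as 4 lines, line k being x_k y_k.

[16; 4,32] for √264; ℓ=2 ⇒ convergent index 1
i=0: a=16 ⇒ p=16, q=1
i=1: a=4 ⇒ p=65, q=4
→ (65, 4).  Check: 65²=4225, 264·4²=4224, difference 1.
k=2:  x_2 = 65·65+264·4·4 = 8449,  y_2 = 65·4+4·65 = 520
k=3:  x_3 = 65·8449+264·4·520 = 1098305,  y_3 = 65·520+4·8449 = 67596
k=4:  x_4 = 65·1098305+264·4·67596 = 142771201,  y_4 = 65·67596+4·1098305 = 8786960

65 4
8449 520
1098305 67596
142771201 8786960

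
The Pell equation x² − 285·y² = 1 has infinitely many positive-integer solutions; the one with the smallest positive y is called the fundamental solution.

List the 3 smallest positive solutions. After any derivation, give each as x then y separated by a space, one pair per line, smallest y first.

2431 144
11819521 700128
57466508671 3404022192

[16; 1,7,2,7,1,32] for √285; ℓ=6 ⇒ convergent index 5
i=0: a=16 ⇒ p=16, q=1
i=1: a=1 ⇒ p=17, q=1
i=2: a=7 ⇒ p=135, q=8
i=3: a=2 ⇒ p=287, q=17
i=4: a=7 ⇒ p=2144, q=127
i=5: a=1 ⇒ p=2431, q=144
→ (2431, 144).  Check: 2431²=5909761, 285·144²=5909760, difference 1.
k=2:  x_2 = 2431·2431+285·144·144 = 11819521,  y_2 = 2431·144+144·2431 = 700128
k=3:  x_3 = 2431·11819521+285·144·700128 = 57466508671,  y_3 = 2431·700128+144·11819521 = 3404022192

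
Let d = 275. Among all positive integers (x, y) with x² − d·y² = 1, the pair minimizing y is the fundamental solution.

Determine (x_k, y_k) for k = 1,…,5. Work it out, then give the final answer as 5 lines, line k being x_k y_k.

199 12
79201 4776
31521799 1900836
12545596801 756527952
4993116004999 301096224060

√275 = [16; 1,1,2,1,1,32, …], period ℓ=6 (even) → k=5
a_0=16:  p_0=16·1+0=16,  q_0=16·0+1=1
a_1=1:  p_1=1·16+1=17,  q_1=1·1+0=1
a_2=1:  p_2=1·17+16=33,  q_2=1·1+1=2
…
a_4=1:  p_4=1·83+33=116,  q_4=1·5+2=7
a_5=1:  p_5=1·116+83=199,  q_5=1·7+5=12
(x₁, y₁) = (199, 12);  199² − 275·12² = 1 ✓
n=2: (199,12)∘(199,12) = (199·199+275·12·12, 199·12+12·199) = (79201,4776)
n=3: (79201,4776)∘(199,12) = (199·79201+275·12·4776, 199·4776+12·79201) = (31521799,1900836)
n=4: (31521799,1900836)∘(199,12) = (199·31521799+275·12·1900836, 199·1900836+12·31521799) = (12545596801,756527952)
n=5: (12545596801,756527952)∘(199,12) = (199·12545596801+275·12·756527952, 199·756527952+12·12545596801) = (4993116004999,301096224060)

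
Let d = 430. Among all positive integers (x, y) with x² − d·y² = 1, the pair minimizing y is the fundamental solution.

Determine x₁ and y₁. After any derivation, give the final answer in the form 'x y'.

2862251 138030

√430 = [20; 1,2,1,3,1,…,2,1,40, …], period ℓ=14 (even) → k=13
step 0: (20, 1)  from 20·(1,0) + (0,1)
step 1: (21, 1)  from 1·(20,1) + (1,0)
step 2: (62, 3)  from 2·(21,1) + (20,1)
…
step 4: (311, 15)  from 3·(83,4) + (62,3)
step 5: (394, 19)  from 1·(311,15) + (83,4)
…
step 7: (21794, 1051)  from 8·(2675,129) + (394,19)
step 8: (133439, 6435)  from 6·(21794,1051) + (2675,129)
…
step 10: (599138, 28893)  from 3·(155233,7486) + (133439,6435)
step 11: (754371, 36379)  from 1·(599138,28893) + (155233,7486)
step 12: (2107880, 101651)  from 2·(754371,36379) + (599138,28893)
step 13: (2862251, 138030)  from 1·(2107880,101651) + (754371,36379)
→ (2862251, 138030).  Check: 2862251²=8192480787001, 430·138030²=8192480787000, difference 1.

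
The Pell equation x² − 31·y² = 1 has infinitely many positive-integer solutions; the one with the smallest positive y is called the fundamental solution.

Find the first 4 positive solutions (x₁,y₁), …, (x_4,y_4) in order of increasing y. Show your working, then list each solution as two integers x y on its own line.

√31 → a₀=5, period (1,1,3,5,3,1,1,10); ℓ=8 even so k=7
step 0: (5, 1)  from 5·(1,0) + (0,1)
…
step 2: (11, 2)  from 1·(6,1) + (5,1)
…
step 4: (206, 37)  from 5·(39,7) + (11,2)
step 5: (657, 118)  from 3·(206,37) + (39,7)
step 6: (863, 155)  from 1·(657,118) + (206,37)
step 7: (1520, 273)  from 1·(863,155) + (657,118)
(x₁, y₁) = (1520, 273);  1520² − 31·273² = 1 ✓
(1520+273√31)^2 = 4620799 + 829920√31
(1520+273√31)^3 = 14047227440 + 2522956527√31
(1520+273√31)^4 = 42703566796801 + 7669787012160√31

1520 273
4620799 829920
14047227440 2522956527
42703566796801 7669787012160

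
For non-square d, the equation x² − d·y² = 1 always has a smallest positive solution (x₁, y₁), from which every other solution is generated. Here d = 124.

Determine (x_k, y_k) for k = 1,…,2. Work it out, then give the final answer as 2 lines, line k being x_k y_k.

d=124: √d = [11; 7,2,1,1,1,…,2,7,22] (ℓ=16, even), read p_15/q_15
step 0: (11, 1)  from 11·(1,0) + (0,1)
…
step 3: (245, 22)  from 1·(167,15) + (78,7)
step 4: (412, 37)  from 1·(245,22) + (167,15)
step 5: (657, 59)  from 1·(412,37) + (245,22)
…
step 7: (3040, 273)  from 1·(2383,214) + (657,59)
…
step 11: (84875, 7622)  from 1·(67292,6043) + (17583,1579)
step 12: (152167, 13665)  from 1·(84875,7622) + (67292,6043)
step 13: (237042, 21287)  from 1·(152167,13665) + (84875,7622)
step 14: (626251, 56239)  from 2·(237042,21287) + (152167,13665)
step 15: (4620799, 414960)  from 7·(626251,56239) + (237042,21287)
(x₁, y₁) = (4620799, 414960);  4620799² − 124·414960² = 1 ✓
n=2: (4620799,414960)∘(4620799,414960) = (4620799·4620799+124·414960·414960, 4620799·414960+414960·4620799) = (42703566796801,3834893506080)

4620799 414960
42703566796801 3834893506080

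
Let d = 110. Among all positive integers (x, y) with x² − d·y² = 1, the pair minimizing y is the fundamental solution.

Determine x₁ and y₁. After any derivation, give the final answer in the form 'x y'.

21 2

d=110: √d = [10; 2,20] (ℓ=2, even), read p_1/q_1
a_0=10:  p_0=10·1+0=10,  q_0=10·0+1=1
a_1=2:  p_1=2·10+1=21,  q_1=2·1+0=2
→ (21, 2).  Check: 21²=441, 110·2²=440, difference 1.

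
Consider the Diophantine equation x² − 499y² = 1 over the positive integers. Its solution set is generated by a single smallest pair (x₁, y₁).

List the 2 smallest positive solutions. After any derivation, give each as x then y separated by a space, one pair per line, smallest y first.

4490 201
40320199 1804980

[22; 2,1,21,1,2,44] for √499; ℓ=6 ⇒ convergent index 5
i=0: a=22 ⇒ p=22, q=1
…
i=4: a=1 ⇒ p=1519, q=68
i=5: a=2 ⇒ p=4490, q=201
fundamental: x₁=4490, y₁=201  (since 20160100 − 499·40401 = 1)
k=2:  x_2 = 4490·4490+499·201·201 = 40320199,  y_2 = 4490·201+201·4490 = 1804980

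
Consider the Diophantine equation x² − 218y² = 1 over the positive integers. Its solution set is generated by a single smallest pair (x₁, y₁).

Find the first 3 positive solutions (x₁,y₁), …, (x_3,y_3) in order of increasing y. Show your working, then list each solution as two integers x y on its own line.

126003 8534
31753512017 2150619204
8002075549230099 541968943114690

√218 = [14; 1,3,3,1,28, …], period ℓ=5 (odd) → k=9
i=0: a=14 ⇒ p=14, q=1
…
i=2: a=3 ⇒ p=59, q=4
i=3: a=3 ⇒ p=192, q=13
…
i=6: a=1 ⇒ p=7471, q=506
i=7: a=3 ⇒ p=29633, q=2007
i=8: a=3 ⇒ p=96370, q=6527
i=9: a=1 ⇒ p=126003, q=8534
→ (126003, 8534).  Check: 126003²=15876756009, 218·8534²=15876756008, difference 1.
(126003+8534√218)^2 = 31753512017 + 2150619204√218
(126003+8534√218)^3 = 8002075549230099 + 541968943114690√218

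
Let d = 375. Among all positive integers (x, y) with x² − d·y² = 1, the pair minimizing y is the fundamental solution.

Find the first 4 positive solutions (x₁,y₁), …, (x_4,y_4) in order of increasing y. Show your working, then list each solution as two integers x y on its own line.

√375 → a₀=19, period (2,1,2,1,5,1,2,1,2,38); ℓ=10 even so k=9
i=0: a=19 ⇒ p=19, q=1
i=1: a=2 ⇒ p=39, q=2
i=2: a=1 ⇒ p=58, q=3
i=3: a=2 ⇒ p=155, q=8
…
i=6: a=1 ⇒ p=1433, q=74
…
i=8: a=1 ⇒ p=5519, q=285
i=9: a=2 ⇒ p=15124, q=781
→ (15124, 781).  Check: 15124²=228735376, 375·781²=228735375, difference 1.
(15124+781√375)^2 = 457470751 + 23623688√375
(15124+781√375)^3 = 13837575261124 + 714569313843√375
(15124+781√375)^4 = 418558976041008001 + 21614292581499376√375

15124 781
457470751 23623688
13837575261124 714569313843
418558976041008001 21614292581499376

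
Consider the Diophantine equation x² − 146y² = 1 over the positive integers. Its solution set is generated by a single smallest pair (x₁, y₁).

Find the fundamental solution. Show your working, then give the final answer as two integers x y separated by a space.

145 12

√146 = [12; 12,24, …], period ℓ=2 (even) → k=1
i=0: a=12 ⇒ p=12, q=1
i=1: a=12 ⇒ p=145, q=12
fundamental: x₁=145, y₁=12  (since 21025 − 146·144 = 1)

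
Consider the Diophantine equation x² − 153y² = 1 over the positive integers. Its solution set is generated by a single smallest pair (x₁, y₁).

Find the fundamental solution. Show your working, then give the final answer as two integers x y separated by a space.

[12; 2,1,2,2,2,1,2,24] for √153; ℓ=8 ⇒ convergent index 7
i=0: a=12 ⇒ p=12, q=1
i=1: a=2 ⇒ p=25, q=2
…
i=3: a=2 ⇒ p=99, q=8
…
i=5: a=2 ⇒ p=569, q=46
i=6: a=1 ⇒ p=804, q=65
i=7: a=2 ⇒ p=2177, q=176
(x₁, y₁) = (2177, 176);  2177² − 153·176² = 1 ✓

2177 176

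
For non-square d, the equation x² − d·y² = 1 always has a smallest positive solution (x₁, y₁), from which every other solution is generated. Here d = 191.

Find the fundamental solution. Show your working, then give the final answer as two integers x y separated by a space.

8994000 650783

√191 = [13; 1,4,1,1,3,…,4,1,26, …], period ℓ=16 (even) → k=15
step 0: (13, 1)  from 13·(1,0) + (0,1)
…
step 3: (83, 6)  from 1·(69,5) + (14,1)
…
step 14: (7377553, 533821)  from 4·(1616447,116962) + (911765,65973)
step 15: (8994000, 650783)  from 1·(7377553,533821) + (1616447,116962)
→ (8994000, 650783).  Check: 8994000²=80892036000000, 191·650783²=80892035999999, difference 1.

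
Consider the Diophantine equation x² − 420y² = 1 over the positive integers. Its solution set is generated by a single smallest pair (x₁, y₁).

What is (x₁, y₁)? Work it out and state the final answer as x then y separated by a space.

41 2

d=420: √d = [20; 2,40] (ℓ=2, even), read p_1/q_1
i=0: a=20 ⇒ p=20, q=1
i=1: a=2 ⇒ p=41, q=2
fundamental: x₁=41, y₁=2  (since 1681 − 420·4 = 1)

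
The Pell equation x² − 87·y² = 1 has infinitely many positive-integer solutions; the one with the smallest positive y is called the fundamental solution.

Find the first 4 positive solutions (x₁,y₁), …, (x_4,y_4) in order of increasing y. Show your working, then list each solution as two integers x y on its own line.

28 3
1567 168
87724 9405
4910977 526512

√87 → a₀=9, period (3,18); ℓ=2 even so k=1
k=0  a_k=9  p_k/q_k = 9/1
k=1  a_k=3  p_k/q_k = 28/3
(x₁, y₁) = (28, 3);  28² − 87·3² = 1 ✓
n=2: (28,3)∘(28,3) = (28·28+87·3·3, 28·3+3·28) = (1567,168)
n=3: (1567,168)∘(28,3) = (28·1567+87·3·168, 28·168+3·1567) = (87724,9405)
n=4: (87724,9405)∘(28,3) = (28·87724+87·3·9405, 28·9405+3·87724) = (4910977,526512)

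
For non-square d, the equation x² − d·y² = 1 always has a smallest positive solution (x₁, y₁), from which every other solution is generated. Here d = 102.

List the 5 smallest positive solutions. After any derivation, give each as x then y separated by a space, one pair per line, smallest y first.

√102 → a₀=10, period (10,20); ℓ=2 even so k=1
i=0: a=10 ⇒ p=10, q=1
i=1: a=10 ⇒ p=101, q=10
fundamental: x₁=101, y₁=10  (since 10201 − 102·100 = 1)
k=2:  x_2 = 101·101+102·10·10 = 20401,  y_2 = 101·10+10·101 = 2020
k=3:  x_3 = 101·20401+102·10·2020 = 4120901,  y_3 = 101·2020+10·20401 = 408030
k=4:  x_4 = 101·4120901+102·10·408030 = 832401601,  y_4 = 101·408030+10·4120901 = 82420040
k=5:  x_5 = 101·832401601+102·10·82420040 = 168141002501,  y_5 = 101·82420040+10·832401601 = 16648440050

101 10
20401 2020
4120901 408030
832401601 82420040
168141002501 16648440050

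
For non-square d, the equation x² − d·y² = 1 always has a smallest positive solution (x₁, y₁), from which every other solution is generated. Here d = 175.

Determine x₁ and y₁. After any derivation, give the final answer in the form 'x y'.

√175 → a₀=13, period (4,2,1,2,4,26); ℓ=6 even so k=5
step 0: (13, 1)  from 13·(1,0) + (0,1)
step 1: (53, 4)  from 4·(13,1) + (1,0)
step 2: (119, 9)  from 2·(53,4) + (13,1)
…
step 4: (463, 35)  from 2·(172,13) + (119,9)
step 5: (2024, 153)  from 4·(463,35) + (172,13)
(x₁, y₁) = (2024, 153);  2024² − 175·153² = 1 ✓

2024 153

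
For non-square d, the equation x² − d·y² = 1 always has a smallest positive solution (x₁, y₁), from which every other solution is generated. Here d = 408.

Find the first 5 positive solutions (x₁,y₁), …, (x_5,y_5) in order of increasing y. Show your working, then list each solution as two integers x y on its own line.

√408 → a₀=20, period (5,40); ℓ=2 even so k=1
step 0: (20, 1)  from 20·(1,0) + (0,1)
step 1: (101, 5)  from 5·(20,1) + (1,0)
→ (101, 5).  Check: 101²=10201, 408·5²=10200, difference 1.
(101+5√408)^2 = 20401 + 1010√408
(101+5√408)^3 = 4120901 + 204015√408
(101+5√408)^4 = 832401601 + 41210020√408
(101+5√408)^5 = 168141002501 + 8324220025√408

101 5
20401 1010
4120901 204015
832401601 41210020
168141002501 8324220025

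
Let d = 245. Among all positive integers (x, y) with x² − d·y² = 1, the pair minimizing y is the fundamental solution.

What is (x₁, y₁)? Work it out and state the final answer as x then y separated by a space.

[15; 1,1,1,7,6,7,1,1,1,30] for √245; ℓ=10 ⇒ convergent index 9
i=0: a=15 ⇒ p=15, q=1
i=1: a=1 ⇒ p=16, q=1
i=2: a=1 ⇒ p=31, q=2
i=3: a=1 ⇒ p=47, q=3
i=4: a=7 ⇒ p=360, q=23
i=5: a=6 ⇒ p=2207, q=141
i=6: a=7 ⇒ p=15809, q=1010
…
i=8: a=1 ⇒ p=33825, q=2161
i=9: a=1 ⇒ p=51841, q=3312
(x₁, y₁) = (51841, 3312);  51841² − 245·3312² = 1 ✓

51841 3312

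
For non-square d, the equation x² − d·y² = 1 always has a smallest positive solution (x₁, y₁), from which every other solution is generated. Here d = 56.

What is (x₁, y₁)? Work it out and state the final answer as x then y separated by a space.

d=56: √d = [7; 2,14] (ℓ=2, even), read p_1/q_1
step 0: (7, 1)  from 7·(1,0) + (0,1)
step 1: (15, 2)  from 2·(7,1) + (1,0)
→ (15, 2).  Check: 15²=225, 56·2²=224, difference 1.

15 2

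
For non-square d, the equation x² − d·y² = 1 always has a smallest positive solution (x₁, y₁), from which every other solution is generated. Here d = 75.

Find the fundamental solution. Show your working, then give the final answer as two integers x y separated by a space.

√75 = [8; 1,1,1,16, …], period ℓ=4 (even) → k=3
i=0: a=8 ⇒ p=8, q=1
…
i=2: a=1 ⇒ p=17, q=2
i=3: a=1 ⇒ p=26, q=3
(x₁, y₁) = (26, 3);  26² − 75·3² = 1 ✓

26 3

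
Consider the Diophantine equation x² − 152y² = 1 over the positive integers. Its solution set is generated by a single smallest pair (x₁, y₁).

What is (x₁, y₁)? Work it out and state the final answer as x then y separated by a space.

37 3

√152 = [12; 3,24, …], period ℓ=2 (even) → k=1
a_0=12:  p_0=12·1+0=12,  q_0=12·0+1=1
a_1=3:  p_1=3·12+1=37,  q_1=3·1+0=3
fundamental: x₁=37, y₁=3  (since 1369 − 152·9 = 1)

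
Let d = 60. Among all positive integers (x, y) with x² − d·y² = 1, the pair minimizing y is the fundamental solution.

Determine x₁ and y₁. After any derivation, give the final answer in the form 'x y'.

d=60: √d = [7; 1,2,1,14] (ℓ=4, even), read p_3/q_3
i=0: a=7 ⇒ p=7, q=1
i=1: a=1 ⇒ p=8, q=1
i=2: a=2 ⇒ p=23, q=3
i=3: a=1 ⇒ p=31, q=4
(x₁, y₁) = (31, 4);  31² − 60·4² = 1 ✓

31 4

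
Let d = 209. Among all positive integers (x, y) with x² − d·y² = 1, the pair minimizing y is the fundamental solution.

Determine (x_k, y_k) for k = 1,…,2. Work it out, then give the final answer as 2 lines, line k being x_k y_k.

√209 = [14; 2,5,3,2,3,5,2,28, …], period ℓ=8 (even) → k=7
step 0: (14, 1)  from 14·(1,0) + (0,1)
…
step 2: (159, 11)  from 5·(29,2) + (14,1)
step 3: (506, 35)  from 3·(159,11) + (29,2)
step 4: (1171, 81)  from 2·(506,35) + (159,11)
step 5: (4019, 278)  from 3·(1171,81) + (506,35)
step 6: (21266, 1471)  from 5·(4019,278) + (1171,81)
step 7: (46551, 3220)  from 2·(21266,1471) + (4019,278)
(x₁, y₁) = (46551, 3220);  46551² − 209·3220² = 1 ✓
(x_2, y_2) = (46551·46551 + 209·3220·3220, 46551·3220 + 3220·46551) = (4333991201, 299788440)

46551 3220
4333991201 299788440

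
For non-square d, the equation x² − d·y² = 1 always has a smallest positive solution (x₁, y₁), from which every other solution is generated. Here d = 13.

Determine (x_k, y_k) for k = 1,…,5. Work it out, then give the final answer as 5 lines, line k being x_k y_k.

d=13: √d = [3; 1,1,1,1,6] (ℓ=5, odd), read p_9/q_9
i=0: a=3 ⇒ p=3, q=1
…
i=2: a=1 ⇒ p=7, q=2
…
i=4: a=1 ⇒ p=18, q=5
i=5: a=6 ⇒ p=119, q=33
i=6: a=1 ⇒ p=137, q=38
i=7: a=1 ⇒ p=256, q=71
i=8: a=1 ⇒ p=393, q=109
i=9: a=1 ⇒ p=649, q=180
→ (649, 180).  Check: 649²=421201, 13·180²=421200, difference 1.
n=2: (649,180)∘(649,180) = (649·649+13·180·180, 649·180+180·649) = (842401,233640)
n=3: (842401,233640)∘(649,180) = (649·842401+13·180·233640, 649·233640+180·842401) = (1093435849,303264540)
n=4: (1093435849,303264540)∘(649,180) = (649·1093435849+13·180·303264540, 649·303264540+180·1093435849) = (1419278889601,393637139280)
n=5: (1419278889601,393637139280)∘(649,180) = (649·1419278889601+13·180·393637139280, 649·393637139280+180·1419278889601) = (1842222905266249,510940703520900)

649 180
842401 233640
1093435849 303264540
1419278889601 393637139280
1842222905266249 510940703520900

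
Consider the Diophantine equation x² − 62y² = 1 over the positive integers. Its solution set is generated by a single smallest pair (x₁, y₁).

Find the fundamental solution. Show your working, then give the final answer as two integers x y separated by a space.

√62 = [7; 1,6,1,14, …], period ℓ=4 (even) → k=3
a_0=7:  p_0=7·1+0=7,  q_0=7·0+1=1
a_1=1:  p_1=1·7+1=8,  q_1=1·1+0=1
a_2=6:  p_2=6·8+7=55,  q_2=6·1+1=7
a_3=1:  p_3=1·55+8=63,  q_3=1·7+1=8
fundamental: x₁=63, y₁=8  (since 3969 − 62·64 = 1)

63 8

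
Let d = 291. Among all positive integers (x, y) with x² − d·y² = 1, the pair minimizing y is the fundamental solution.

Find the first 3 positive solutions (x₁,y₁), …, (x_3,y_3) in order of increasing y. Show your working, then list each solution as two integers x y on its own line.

√291 → a₀=17, period (17,34); ℓ=2 even so k=1
k=0  a_k=17  p_k/q_k = 17/1
k=1  a_k=17  p_k/q_k = 290/17
(x₁, y₁) = (290, 17);  290² − 291·17² = 1 ✓
(x_2, y_2) = (290·290 + 291·17·17, 290·17 + 17·290) = (168199, 9860)
(x_3, y_3) = (290·168199 + 291·17·9860, 290·9860 + 17·168199) = (97555130, 5718783)

290 17
168199 9860
97555130 5718783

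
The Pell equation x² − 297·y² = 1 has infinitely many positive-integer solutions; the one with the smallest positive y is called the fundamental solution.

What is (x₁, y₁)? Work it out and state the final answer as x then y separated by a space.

d=297: √d = [17; 4,3,1,1,2,1,1,3,4,34] (ℓ=10, even), read p_9/q_9
step 0: (17, 1)  from 17·(1,0) + (0,1)
step 1: (69, 4)  from 4·(17,1) + (1,0)
step 2: (224, 13)  from 3·(69,4) + (17,1)
…
step 4: (517, 30)  from 1·(293,17) + (224,13)
step 5: (1327, 77)  from 2·(517,30) + (293,17)
…
step 7: (3171, 184)  from 1·(1844,107) + (1327,77)
step 8: (11357, 659)  from 3·(3171,184) + (1844,107)
step 9: (48599, 2820)  from 4·(11357,659) + (3171,184)
(x₁, y₁) = (48599, 2820);  48599² − 297·2820² = 1 ✓

48599 2820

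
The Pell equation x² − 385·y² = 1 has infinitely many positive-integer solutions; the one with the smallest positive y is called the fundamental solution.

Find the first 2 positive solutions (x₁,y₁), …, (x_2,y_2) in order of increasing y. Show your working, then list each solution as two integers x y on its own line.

95831 4884
18367161121 936077208

d=385: √d = [19; 1,1,1,1,1,…,1,1,38] (ℓ=16, even), read p_15/q_15
step 0: (19, 1)  from 19·(1,0) + (0,1)
…
step 4: (98, 5)  from 1·(59,3) + (39,2)
…
step 6: (569, 29)  from 3·(157,8) + (98,5)
step 7: (726, 37)  from 1·(569,29) + (157,8)
step 8: (2021, 103)  from 2·(726,37) + (569,29)
…
step 11: (13009, 663)  from 1·(10262,523) + (2747,140)
…
step 13: (36280, 1849)  from 1·(23271,1186) + (13009,663)
step 14: (59551, 3035)  from 1·(36280,1849) + (23271,1186)
step 15: (95831, 4884)  from 1·(59551,3035) + (36280,1849)
fundamental: x₁=95831, y₁=4884  (since 9183580561 − 385·23853456 = 1)
(95831+4884√385)^2 = 18367161121 + 936077208√385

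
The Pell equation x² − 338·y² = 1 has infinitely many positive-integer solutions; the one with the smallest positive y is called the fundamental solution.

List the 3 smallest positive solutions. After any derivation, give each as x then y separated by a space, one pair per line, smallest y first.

d=338: √d = [18; 2,1,1,2,36] (ℓ=5, odd), read p_9/q_9
a_0=18:  p_0=18·1+0=18,  q_0=18·0+1=1
a_1=2:  p_1=2·18+1=37,  q_1=2·1+0=2
…
a_3=1:  p_3=1·55+37=92,  q_3=1·3+2=5
…
a_5=36:  p_5=36·239+92=8696,  q_5=36·13+5=473
…
a_7=1:  p_7=1·17631+8696=26327,  q_7=1·959+473=1432
a_8=1:  p_8=1·26327+17631=43958,  q_8=1·1432+959=2391
a_9=2:  p_9=2·43958+26327=114243,  q_9=2·2391+1432=6214
(x₁, y₁) = (114243, 6214);  114243² − 338·6214² = 1 ✓
k=2:  x_2 = 114243·114243+338·6214·6214 = 26102926097,  y_2 = 114243·6214+6214·114243 = 1419812004
k=3:  x_3 = 114243·26102926097+338·6214·1419812004 = 5964153172084899,  y_3 = 114243·1419812004+6214·26102926097 = 324407165539730

114243 6214
26102926097 1419812004
5964153172084899 324407165539730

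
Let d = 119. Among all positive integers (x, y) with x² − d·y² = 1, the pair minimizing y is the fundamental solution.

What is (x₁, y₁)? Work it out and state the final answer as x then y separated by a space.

d=119: √d = [10; 1,9,1,20] (ℓ=4, even), read p_3/q_3
i=0: a=10 ⇒ p=10, q=1
…
i=2: a=9 ⇒ p=109, q=10
i=3: a=1 ⇒ p=120, q=11
→ (120, 11).  Check: 120²=14400, 119·11²=14399, difference 1.

120 11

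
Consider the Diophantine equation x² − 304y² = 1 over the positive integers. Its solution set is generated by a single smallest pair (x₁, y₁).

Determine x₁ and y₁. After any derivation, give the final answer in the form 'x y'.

√304 → a₀=17, period (2,3,2,1,1,1,1,1,2,3,2,34); ℓ=12 even so k=11
i=0: a=17 ⇒ p=17, q=1
i=1: a=2 ⇒ p=35, q=2
…
i=5: a=1 ⇒ p=680, q=39
…
i=9: a=2 ⇒ p=7445, q=427
i=10: a=3 ⇒ p=25177, q=1444
i=11: a=2 ⇒ p=57799, q=3315
(x₁, y₁) = (57799, 3315);  57799² − 304·3315² = 1 ✓

57799 3315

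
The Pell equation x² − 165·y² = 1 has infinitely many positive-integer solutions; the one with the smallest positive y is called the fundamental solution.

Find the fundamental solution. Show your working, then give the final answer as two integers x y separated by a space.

√165 → a₀=12, period (1,5,2,5,1,24); ℓ=6 even so k=5
a_0=12:  p_0=12·1+0=12,  q_0=12·0+1=1
a_1=1:  p_1=1·12+1=13,  q_1=1·1+0=1
a_2=5:  p_2=5·13+12=77,  q_2=5·1+1=6
a_3=2:  p_3=2·77+13=167,  q_3=2·6+1=13
a_4=5:  p_4=5·167+77=912,  q_4=5·13+6=71
a_5=1:  p_5=1·912+167=1079,  q_5=1·71+13=84
(x₁, y₁) = (1079, 84);  1079² − 165·84² = 1 ✓

1079 84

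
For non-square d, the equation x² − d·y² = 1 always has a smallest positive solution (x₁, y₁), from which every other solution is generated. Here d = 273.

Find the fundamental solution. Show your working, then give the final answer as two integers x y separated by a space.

[16; 1,1,10,1,1,32] for √273; ℓ=6 ⇒ convergent index 5
step 0: (16, 1)  from 16·(1,0) + (0,1)
…
step 2: (33, 2)  from 1·(17,1) + (16,1)
…
step 4: (380, 23)  from 1·(347,21) + (33,2)
step 5: (727, 44)  from 1·(380,23) + (347,21)
→ (727, 44).  Check: 727²=528529, 273·44²=528528, difference 1.

727 44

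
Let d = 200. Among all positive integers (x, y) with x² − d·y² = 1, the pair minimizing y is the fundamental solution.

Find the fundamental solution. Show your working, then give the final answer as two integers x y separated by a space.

d=200: √d = [14; 7,28] (ℓ=2, even), read p_1/q_1
a_0=14:  p_0=14·1+0=14,  q_0=14·0+1=1
a_1=7:  p_1=7·14+1=99,  q_1=7·1+0=7
fundamental: x₁=99, y₁=7  (since 9801 − 200·49 = 1)

99 7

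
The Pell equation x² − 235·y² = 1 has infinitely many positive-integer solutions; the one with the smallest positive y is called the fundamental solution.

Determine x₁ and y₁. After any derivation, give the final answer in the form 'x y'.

√235 = [15; 3,30, …], period ℓ=2 (even) → k=1
step 0: (15, 1)  from 15·(1,0) + (0,1)
step 1: (46, 3)  from 3·(15,1) + (1,0)
(x₁, y₁) = (46, 3);  46² − 235·3² = 1 ✓

46 3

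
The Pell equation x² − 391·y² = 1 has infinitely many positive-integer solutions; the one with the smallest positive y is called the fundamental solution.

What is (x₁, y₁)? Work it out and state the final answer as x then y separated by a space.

7338680 371133

√391 = [19; 1,3,2,2,1,…,3,1,38, …], period ℓ=16 (even) → k=15
k=0  a_k=19  p_k/q_k = 19/1
k=1  a_k=1  p_k/q_k = 20/1
…
k=5  a_k=1  p_k/q_k = 613/31
k=6  a_k=1  p_k/q_k = 1048/53
k=7  a_k=2  p_k/q_k = 2709/137
…
k=9  a_k=2  p_k/q_k = 107747/5449
k=10  a_k=1  p_k/q_k = 160266/8105
…
k=13  a_k=2  p_k/q_k = 1660597/83980
k=14  a_k=3  p_k/q_k = 5678083/287153
k=15  a_k=1  p_k/q_k = 7338680/371133
fundamental: x₁=7338680, y₁=371133  (since 53856224142400 − 391·137739703689 = 1)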